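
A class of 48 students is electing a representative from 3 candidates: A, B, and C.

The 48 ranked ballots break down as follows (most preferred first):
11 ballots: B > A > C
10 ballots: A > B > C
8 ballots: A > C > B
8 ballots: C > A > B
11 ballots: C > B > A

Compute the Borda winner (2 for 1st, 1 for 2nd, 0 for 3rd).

A

A: 11×1 + 10×2 + 8×2 + 8×1 + 11×0 = 55
B: 11×2 + 10×1 + 8×0 + 8×0 + 11×1 = 43
C: 11×0 + 10×0 + 8×1 + 8×2 + 11×2 = 46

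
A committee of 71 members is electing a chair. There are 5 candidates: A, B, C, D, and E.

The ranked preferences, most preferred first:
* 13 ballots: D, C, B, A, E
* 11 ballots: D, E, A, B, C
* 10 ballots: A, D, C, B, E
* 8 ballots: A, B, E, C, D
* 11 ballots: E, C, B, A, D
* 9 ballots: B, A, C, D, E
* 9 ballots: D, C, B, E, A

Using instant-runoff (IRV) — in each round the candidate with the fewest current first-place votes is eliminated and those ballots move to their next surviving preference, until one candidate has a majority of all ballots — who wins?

Round 1: A 18, B 9, C 0, D 33, E 11. C eliminated.
Round 2: A 18, B 9, D 33, E 11. B eliminated.
Round 3: A 27, D 33, E 11. E eliminated.
Round 4: A 38, D 33. A has a majority (≥36).

A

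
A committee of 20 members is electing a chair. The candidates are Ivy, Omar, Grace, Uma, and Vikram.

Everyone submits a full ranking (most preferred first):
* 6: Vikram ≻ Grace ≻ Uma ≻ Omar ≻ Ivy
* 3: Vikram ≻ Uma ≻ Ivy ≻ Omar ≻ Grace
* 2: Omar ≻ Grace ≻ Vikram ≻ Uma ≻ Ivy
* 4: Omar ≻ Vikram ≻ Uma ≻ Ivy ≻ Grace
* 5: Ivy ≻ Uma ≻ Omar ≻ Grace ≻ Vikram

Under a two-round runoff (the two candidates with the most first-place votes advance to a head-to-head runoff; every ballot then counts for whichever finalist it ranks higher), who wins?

Omar

Round 1 first-place votes: Ivy 5, Omar 6, Grace 0, Uma 0, Vikram 9. Vikram and Omar advance.
Runoff: Vikram is ranked above Omar on 9 ballots, Omar above Vikram on 11.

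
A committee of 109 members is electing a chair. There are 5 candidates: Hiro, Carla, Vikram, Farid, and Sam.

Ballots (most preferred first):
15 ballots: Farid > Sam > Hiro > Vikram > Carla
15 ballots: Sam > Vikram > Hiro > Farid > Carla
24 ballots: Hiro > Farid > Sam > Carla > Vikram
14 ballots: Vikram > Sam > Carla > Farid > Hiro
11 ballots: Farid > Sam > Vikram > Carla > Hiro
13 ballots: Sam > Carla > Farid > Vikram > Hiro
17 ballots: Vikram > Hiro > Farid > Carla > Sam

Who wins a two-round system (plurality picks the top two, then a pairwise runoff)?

Sam

Round 1 first-place votes: Hiro 24, Carla 0, Vikram 31, Farid 26, Sam 28. Vikram and Sam advance.
Runoff: Vikram is ranked above Sam on 31 ballots, Sam above Vikram on 78.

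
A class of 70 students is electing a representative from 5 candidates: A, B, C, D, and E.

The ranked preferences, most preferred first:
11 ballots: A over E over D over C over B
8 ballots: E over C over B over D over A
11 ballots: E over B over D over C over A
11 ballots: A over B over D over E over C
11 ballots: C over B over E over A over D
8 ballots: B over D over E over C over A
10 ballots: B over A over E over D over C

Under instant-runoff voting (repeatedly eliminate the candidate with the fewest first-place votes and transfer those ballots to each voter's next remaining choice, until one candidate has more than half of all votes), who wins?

B

Round 1: A 22, B 18, C 11, D 0, E 19. D eliminated.
Round 2: A 22, B 18, C 11, E 19. C eliminated.
Round 3: A 22, B 29, E 19. E eliminated.
Round 4: A 22, B 48. B has a majority (≥36).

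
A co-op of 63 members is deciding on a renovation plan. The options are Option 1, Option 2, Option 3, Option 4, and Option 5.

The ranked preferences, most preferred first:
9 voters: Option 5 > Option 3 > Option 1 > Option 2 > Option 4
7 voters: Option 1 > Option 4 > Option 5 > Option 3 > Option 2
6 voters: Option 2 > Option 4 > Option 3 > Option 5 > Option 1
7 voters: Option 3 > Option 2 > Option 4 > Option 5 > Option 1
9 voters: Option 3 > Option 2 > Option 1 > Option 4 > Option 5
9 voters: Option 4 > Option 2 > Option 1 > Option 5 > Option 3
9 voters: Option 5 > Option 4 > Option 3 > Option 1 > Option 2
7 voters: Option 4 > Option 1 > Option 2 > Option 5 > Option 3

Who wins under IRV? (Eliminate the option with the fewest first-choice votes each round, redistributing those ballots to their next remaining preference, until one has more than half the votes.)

Option 4

Round 1: Option 1 7, Option 2 6, Option 3 16, Option 4 16, Option 5 18. Option 2 eliminated.
Round 2: Option 1 7, Option 3 16, Option 4 22, Option 5 18. Option 1 eliminated.
Round 3: Option 3 16, Option 4 29, Option 5 18. Option 3 eliminated.
Round 4: Option 4 45, Option 5 18. Option 4 has a majority (≥32).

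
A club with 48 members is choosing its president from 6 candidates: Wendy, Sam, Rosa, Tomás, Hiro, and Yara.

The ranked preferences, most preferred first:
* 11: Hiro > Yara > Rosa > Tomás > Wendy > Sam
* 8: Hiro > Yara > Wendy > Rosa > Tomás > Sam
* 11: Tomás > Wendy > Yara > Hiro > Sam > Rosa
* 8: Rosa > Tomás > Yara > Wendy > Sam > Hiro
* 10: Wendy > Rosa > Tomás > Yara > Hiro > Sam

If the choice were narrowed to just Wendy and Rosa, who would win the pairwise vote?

Wendy is ranked above Rosa on 29 ballots; Rosa above Wendy on 19.

Wendy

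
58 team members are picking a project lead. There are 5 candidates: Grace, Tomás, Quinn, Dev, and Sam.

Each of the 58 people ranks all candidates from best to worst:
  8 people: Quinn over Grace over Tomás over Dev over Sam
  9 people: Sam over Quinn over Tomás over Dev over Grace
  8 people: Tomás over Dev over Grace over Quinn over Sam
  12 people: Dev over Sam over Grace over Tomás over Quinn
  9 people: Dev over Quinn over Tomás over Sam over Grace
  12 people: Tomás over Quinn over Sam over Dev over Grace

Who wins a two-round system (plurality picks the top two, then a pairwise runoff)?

Round 1 first-place votes: Grace 0, Tomás 20, Quinn 8, Dev 21, Sam 9. Dev and Tomás advance.
Runoff: Dev is ranked above Tomás on 21 ballots, Tomás above Dev on 37.

Tomás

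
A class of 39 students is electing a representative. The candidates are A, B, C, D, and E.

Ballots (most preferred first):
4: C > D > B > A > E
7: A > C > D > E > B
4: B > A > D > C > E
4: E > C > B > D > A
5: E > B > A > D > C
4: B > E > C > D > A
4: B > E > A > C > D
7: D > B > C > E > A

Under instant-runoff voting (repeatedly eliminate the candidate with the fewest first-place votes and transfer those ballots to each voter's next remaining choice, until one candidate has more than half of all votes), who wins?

B

Round 1: A 7, B 12, C 4, D 7, E 9. C eliminated.
Round 2: A 7, B 12, D 11, E 9. A eliminated.
Round 3: B 12, D 18, E 9. E eliminated.
Round 4: B 21, D 18. B has a majority (≥20).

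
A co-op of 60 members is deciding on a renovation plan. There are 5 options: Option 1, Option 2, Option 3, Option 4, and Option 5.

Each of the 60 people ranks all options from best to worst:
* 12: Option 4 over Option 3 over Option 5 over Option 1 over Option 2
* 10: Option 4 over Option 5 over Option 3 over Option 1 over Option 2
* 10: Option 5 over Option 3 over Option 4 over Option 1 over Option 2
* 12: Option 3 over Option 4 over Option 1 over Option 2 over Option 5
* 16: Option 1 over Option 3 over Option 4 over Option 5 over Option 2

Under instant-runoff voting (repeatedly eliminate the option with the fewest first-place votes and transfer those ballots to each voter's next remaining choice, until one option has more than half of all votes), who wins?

Option 3

Round 1: Option 1 16, Option 2 0, Option 3 12, Option 4 22, Option 5 10. Option 2 eliminated.
Round 2: Option 1 16, Option 3 12, Option 4 22, Option 5 10. Option 5 eliminated.
Round 3: Option 1 16, Option 3 22, Option 4 22. Option 1 eliminated.
Round 4: Option 3 38, Option 4 22. Option 3 has a majority (≥31).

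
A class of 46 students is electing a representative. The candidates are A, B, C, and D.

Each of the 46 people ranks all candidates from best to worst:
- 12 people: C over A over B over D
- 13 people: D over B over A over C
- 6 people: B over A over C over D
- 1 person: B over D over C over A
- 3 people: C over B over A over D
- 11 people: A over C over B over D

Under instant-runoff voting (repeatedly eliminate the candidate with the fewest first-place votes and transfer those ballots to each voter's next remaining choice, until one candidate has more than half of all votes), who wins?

A

Round 1: A 11, B 7, C 15, D 13. B eliminated.
Round 2: A 17, C 15, D 14. D eliminated.
Round 3: A 30, C 16. A has a majority (≥24).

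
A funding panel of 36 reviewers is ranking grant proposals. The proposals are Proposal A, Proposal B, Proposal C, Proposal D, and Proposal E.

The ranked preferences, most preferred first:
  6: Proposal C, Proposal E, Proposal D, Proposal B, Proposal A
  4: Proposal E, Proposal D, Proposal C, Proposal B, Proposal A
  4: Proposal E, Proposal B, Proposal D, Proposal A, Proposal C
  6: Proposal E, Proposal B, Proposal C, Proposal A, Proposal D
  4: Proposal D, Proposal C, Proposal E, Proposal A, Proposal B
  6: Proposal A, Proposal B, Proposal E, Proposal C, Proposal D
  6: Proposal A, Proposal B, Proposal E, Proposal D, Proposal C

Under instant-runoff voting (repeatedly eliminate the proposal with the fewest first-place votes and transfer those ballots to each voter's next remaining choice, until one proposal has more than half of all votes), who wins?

Proposal E

Round 1: Proposal A 12, Proposal B 0, Proposal C 6, Proposal D 4, Proposal E 14. Proposal B eliminated.
Round 2: Proposal A 12, Proposal C 6, Proposal D 4, Proposal E 14. Proposal D eliminated.
Round 3: Proposal A 12, Proposal C 10, Proposal E 14. Proposal C eliminated.
Round 4: Proposal A 12, Proposal E 24. Proposal E has a majority (≥19).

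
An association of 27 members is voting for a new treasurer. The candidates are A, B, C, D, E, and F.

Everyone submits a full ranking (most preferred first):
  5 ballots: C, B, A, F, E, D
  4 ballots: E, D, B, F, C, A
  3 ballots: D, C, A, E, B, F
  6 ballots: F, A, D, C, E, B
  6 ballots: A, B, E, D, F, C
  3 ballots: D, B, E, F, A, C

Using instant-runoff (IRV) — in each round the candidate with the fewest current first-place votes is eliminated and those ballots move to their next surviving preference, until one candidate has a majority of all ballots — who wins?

Round 1: A 6, B 0, C 5, D 6, E 4, F 6. B eliminated.
Round 2: A 6, C 5, D 6, E 4, F 6. E eliminated.
Round 3: A 6, C 5, D 10, F 6. C eliminated.
Round 4: A 11, D 10, F 6. F eliminated.
Round 5: A 17, D 10. A has a majority (≥14).

A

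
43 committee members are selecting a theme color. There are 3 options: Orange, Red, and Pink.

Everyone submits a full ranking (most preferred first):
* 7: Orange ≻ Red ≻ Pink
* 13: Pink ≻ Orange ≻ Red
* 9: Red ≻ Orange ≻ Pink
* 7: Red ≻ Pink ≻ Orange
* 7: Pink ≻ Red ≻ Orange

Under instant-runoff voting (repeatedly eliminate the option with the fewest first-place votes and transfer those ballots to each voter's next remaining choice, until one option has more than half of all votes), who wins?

Round 1: Orange 7, Red 16, Pink 20. Orange eliminated.
Round 2: Red 23, Pink 20. Red has a majority (≥22).

Red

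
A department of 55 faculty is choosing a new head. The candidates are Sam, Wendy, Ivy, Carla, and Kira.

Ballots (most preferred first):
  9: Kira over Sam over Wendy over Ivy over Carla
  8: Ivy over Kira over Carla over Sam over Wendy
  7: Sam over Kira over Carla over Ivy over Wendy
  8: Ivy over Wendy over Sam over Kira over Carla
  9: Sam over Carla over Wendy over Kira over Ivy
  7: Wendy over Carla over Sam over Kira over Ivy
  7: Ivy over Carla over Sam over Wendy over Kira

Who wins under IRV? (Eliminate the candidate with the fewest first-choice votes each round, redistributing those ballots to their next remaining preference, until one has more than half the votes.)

Round 1: Sam 16, Wendy 7, Ivy 23, Carla 0, Kira 9. Carla eliminated.
Round 2: Sam 16, Wendy 7, Ivy 23, Kira 9. Wendy eliminated.
Round 3: Sam 23, Ivy 23, Kira 9. Kira eliminated.
Round 4: Sam 32, Ivy 23. Sam has a majority (≥28).

Sam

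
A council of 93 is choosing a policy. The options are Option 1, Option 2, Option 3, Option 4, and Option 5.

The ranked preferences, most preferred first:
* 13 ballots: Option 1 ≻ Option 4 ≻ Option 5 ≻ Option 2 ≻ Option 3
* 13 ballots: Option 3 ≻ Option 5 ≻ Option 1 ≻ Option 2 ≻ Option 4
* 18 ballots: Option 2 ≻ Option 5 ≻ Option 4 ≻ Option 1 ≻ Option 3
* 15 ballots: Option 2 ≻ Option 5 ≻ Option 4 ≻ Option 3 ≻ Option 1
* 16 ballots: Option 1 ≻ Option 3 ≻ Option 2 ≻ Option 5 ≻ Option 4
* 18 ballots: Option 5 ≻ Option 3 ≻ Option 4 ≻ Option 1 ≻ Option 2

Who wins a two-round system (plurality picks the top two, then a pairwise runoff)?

Option 1

Round 1 first-place votes: Option 1 29, Option 2 33, Option 3 13, Option 4 0, Option 5 18. Option 2 and Option 1 advance.
Runoff: Option 2 is ranked above Option 1 on 33 ballots, Option 1 above Option 2 on 60.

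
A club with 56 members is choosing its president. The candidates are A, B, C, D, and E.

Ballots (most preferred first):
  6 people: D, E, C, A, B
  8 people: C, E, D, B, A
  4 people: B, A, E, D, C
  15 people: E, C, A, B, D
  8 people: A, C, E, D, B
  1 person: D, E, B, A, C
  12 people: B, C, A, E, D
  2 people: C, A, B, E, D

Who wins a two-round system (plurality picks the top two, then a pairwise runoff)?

E

Round 1 first-place votes: A 8, B 16, C 10, D 7, E 15. B and E advance.
Runoff: B is ranked above E on 18 ballots, E above B on 38.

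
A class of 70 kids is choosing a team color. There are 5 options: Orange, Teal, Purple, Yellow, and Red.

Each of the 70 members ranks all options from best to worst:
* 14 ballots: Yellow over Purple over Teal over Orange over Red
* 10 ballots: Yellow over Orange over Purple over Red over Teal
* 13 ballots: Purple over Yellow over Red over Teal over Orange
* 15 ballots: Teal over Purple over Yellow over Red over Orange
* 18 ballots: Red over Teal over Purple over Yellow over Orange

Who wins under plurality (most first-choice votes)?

Yellow

First-place votes: Orange 0, Teal 15, Purple 13, Yellow 24, Red 18.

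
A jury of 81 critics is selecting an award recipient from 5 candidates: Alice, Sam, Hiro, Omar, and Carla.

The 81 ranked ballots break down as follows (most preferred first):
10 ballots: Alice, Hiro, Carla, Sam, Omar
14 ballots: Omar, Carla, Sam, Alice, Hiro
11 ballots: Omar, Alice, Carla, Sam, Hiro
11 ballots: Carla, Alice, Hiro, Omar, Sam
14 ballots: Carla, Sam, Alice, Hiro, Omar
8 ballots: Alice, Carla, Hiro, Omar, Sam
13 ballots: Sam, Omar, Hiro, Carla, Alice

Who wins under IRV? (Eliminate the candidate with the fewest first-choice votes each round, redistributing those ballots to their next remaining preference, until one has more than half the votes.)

Carla

Round 1: Alice 18, Sam 13, Hiro 0, Omar 25, Carla 25. Hiro eliminated.
Round 2: Alice 18, Sam 13, Omar 25, Carla 25. Sam eliminated.
Round 3: Alice 18, Omar 38, Carla 25. Alice eliminated.
Round 4: Omar 38, Carla 43. Carla has a majority (≥41).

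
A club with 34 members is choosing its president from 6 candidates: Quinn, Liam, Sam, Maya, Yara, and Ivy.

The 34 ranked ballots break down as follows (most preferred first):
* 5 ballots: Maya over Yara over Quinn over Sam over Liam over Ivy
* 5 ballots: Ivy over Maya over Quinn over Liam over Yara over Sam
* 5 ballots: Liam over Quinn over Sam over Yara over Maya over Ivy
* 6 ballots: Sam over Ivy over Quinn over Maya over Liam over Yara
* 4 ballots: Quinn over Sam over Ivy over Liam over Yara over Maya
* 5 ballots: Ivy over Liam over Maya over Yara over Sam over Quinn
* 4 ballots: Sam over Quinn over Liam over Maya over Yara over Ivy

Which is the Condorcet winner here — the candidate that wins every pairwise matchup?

Quinn

Quinn vs Liam: 24–10
Quinn vs Sam: 19–15
Quinn vs Maya: 19–15
Quinn vs Yara: 24–10
Quinn vs Ivy: 18–16
Quinn beats every other candidate.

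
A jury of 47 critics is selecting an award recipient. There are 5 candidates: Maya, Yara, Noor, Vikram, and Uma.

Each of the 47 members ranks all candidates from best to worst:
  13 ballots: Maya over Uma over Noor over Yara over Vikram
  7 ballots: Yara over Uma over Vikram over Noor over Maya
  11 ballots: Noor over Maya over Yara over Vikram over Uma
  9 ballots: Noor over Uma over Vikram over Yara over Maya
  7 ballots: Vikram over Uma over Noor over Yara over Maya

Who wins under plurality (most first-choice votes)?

First-place votes: Maya 13, Yara 7, Noor 20, Vikram 7, Uma 0.

Noor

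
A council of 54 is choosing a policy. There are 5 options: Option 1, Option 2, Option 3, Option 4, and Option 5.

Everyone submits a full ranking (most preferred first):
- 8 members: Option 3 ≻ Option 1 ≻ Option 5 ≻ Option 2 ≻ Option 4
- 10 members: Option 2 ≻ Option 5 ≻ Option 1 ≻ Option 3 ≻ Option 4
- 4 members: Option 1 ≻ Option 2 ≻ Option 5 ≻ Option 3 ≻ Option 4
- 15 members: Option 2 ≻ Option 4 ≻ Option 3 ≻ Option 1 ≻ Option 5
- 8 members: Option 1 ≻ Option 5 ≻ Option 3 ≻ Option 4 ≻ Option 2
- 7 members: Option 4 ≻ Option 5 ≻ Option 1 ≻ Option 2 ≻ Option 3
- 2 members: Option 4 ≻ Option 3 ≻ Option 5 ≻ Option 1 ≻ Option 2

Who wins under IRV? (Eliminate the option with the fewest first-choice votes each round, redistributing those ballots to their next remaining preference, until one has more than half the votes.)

Round 1: Option 1 12, Option 2 25, Option 3 8, Option 4 9, Option 5 0. Option 5 eliminated.
Round 2: Option 1 12, Option 2 25, Option 3 8, Option 4 9. Option 3 eliminated.
Round 3: Option 1 20, Option 2 25, Option 4 9. Option 4 eliminated.
Round 4: Option 1 29, Option 2 25. Option 1 has a majority (≥28).

Option 1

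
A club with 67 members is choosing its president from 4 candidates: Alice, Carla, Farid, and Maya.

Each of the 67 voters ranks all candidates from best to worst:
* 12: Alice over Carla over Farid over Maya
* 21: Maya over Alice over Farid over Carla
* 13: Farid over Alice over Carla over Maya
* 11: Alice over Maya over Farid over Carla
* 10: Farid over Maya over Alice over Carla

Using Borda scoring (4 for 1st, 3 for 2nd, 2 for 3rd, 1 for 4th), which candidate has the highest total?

Alice: 12×4 + 21×3 + 13×3 + 11×4 + 10×2 = 214
Carla: 12×3 + 21×1 + 13×2 + 11×1 + 10×1 = 104
Farid: 12×2 + 21×2 + 13×4 + 11×2 + 10×4 = 180
Maya: 12×1 + 21×4 + 13×1 + 11×3 + 10×3 = 172

Alice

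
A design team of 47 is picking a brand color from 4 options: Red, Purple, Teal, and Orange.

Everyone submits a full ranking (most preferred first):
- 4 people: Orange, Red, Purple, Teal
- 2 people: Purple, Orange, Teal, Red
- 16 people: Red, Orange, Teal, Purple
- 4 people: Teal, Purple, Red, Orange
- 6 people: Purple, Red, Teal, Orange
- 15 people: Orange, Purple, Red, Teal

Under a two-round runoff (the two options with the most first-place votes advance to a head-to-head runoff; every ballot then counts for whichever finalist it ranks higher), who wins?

Round 1 first-place votes: Red 16, Purple 8, Teal 4, Orange 19. Orange and Red advance.
Runoff: Orange is ranked above Red on 21 ballots, Red above Orange on 26.

Red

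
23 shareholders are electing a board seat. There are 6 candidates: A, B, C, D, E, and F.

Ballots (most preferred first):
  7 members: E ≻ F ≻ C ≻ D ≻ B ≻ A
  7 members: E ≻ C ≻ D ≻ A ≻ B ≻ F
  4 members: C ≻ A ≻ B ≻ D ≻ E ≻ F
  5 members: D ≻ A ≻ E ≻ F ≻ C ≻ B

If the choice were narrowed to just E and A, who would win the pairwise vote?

E

E is ranked above A on 14 ballots; A above E on 9.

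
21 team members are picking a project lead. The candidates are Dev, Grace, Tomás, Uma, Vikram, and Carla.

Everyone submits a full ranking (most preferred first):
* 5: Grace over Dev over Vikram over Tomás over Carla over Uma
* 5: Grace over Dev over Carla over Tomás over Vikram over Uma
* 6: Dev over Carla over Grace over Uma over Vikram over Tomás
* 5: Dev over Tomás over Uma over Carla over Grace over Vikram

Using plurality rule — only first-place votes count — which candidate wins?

First-place votes: Dev 11, Grace 10, Tomás 0, Uma 0, Vikram 0, Carla 0.

Dev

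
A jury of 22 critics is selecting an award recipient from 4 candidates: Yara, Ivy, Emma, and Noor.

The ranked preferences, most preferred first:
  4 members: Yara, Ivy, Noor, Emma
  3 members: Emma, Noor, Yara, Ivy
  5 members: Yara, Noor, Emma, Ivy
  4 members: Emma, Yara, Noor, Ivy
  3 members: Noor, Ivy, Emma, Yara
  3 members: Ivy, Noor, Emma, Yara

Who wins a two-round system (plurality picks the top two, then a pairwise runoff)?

Round 1 first-place votes: Yara 9, Ivy 3, Emma 7, Noor 3. Yara and Emma advance.
Runoff: Yara is ranked above Emma on 9 ballots, Emma above Yara on 13.

Emma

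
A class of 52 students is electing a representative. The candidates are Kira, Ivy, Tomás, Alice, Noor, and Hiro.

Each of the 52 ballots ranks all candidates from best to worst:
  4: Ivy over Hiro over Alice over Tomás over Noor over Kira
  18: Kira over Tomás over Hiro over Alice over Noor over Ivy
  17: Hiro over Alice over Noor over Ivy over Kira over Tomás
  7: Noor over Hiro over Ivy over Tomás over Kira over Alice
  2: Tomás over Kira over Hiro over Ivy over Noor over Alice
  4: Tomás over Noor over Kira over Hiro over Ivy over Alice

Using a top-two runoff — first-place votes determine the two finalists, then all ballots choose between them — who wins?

Hiro

Round 1 first-place votes: Kira 18, Ivy 4, Tomás 6, Alice 0, Noor 7, Hiro 17. Kira and Hiro advance.
Runoff: Kira is ranked above Hiro on 24 ballots, Hiro above Kira on 28.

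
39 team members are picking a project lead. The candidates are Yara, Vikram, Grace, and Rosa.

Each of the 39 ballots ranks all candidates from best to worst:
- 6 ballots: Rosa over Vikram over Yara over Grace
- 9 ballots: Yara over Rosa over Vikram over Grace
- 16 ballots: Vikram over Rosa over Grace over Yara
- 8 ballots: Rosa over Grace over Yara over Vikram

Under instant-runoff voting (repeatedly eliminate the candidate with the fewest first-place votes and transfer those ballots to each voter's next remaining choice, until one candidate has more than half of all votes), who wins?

Round 1: Yara 9, Vikram 16, Grace 0, Rosa 14. Grace eliminated.
Round 2: Yara 9, Vikram 16, Rosa 14. Yara eliminated.
Round 3: Vikram 16, Rosa 23. Rosa has a majority (≥20).

Rosa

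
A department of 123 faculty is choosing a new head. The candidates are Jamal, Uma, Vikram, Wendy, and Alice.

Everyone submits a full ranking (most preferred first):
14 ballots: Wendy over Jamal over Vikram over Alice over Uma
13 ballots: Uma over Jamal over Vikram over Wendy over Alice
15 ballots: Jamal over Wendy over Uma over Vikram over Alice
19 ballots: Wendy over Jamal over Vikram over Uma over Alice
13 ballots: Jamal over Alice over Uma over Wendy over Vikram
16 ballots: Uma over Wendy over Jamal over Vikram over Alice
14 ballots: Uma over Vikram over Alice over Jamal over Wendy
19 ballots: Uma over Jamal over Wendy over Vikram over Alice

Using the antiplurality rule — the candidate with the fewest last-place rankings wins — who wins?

Last-place votes: Jamal 0, Uma 14, Vikram 13, Wendy 14, Alice 82.

Jamal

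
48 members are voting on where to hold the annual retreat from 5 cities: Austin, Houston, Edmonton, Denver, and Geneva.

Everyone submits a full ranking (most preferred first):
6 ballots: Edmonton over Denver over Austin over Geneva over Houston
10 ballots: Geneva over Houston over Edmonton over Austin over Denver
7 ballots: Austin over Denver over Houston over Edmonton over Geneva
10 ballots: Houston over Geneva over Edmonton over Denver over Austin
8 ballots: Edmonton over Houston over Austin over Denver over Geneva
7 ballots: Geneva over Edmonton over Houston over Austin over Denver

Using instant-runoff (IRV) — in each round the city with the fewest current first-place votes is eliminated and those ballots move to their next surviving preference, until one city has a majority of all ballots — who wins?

Round 1: Austin 7, Houston 10, Edmonton 14, Denver 0, Geneva 17. Denver eliminated.
Round 2: Austin 7, Houston 10, Edmonton 14, Geneva 17. Austin eliminated.
Round 3: Houston 17, Edmonton 14, Geneva 17. Edmonton eliminated.
Round 4: Houston 25, Geneva 23. Houston has a majority (≥25).

Houston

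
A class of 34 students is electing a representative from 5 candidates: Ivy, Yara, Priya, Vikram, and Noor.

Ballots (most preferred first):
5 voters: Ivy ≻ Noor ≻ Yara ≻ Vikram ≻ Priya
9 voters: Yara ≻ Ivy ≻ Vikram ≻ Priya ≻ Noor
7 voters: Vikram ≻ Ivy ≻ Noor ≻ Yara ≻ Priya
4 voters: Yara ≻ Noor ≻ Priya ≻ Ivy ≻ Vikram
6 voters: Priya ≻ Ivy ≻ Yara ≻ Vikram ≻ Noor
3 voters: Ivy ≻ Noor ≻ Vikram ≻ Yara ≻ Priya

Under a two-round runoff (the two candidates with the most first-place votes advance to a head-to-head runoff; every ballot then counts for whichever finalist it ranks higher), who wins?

Ivy

Round 1 first-place votes: Ivy 8, Yara 13, Priya 6, Vikram 7, Noor 0. Yara and Ivy advance.
Runoff: Yara is ranked above Ivy on 13 ballots, Ivy above Yara on 21.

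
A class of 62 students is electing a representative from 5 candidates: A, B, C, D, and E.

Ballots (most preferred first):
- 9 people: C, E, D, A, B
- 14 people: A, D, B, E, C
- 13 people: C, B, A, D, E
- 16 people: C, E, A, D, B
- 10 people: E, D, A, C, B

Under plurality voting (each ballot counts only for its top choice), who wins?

C

First-place votes: A 14, B 0, C 38, D 0, E 10.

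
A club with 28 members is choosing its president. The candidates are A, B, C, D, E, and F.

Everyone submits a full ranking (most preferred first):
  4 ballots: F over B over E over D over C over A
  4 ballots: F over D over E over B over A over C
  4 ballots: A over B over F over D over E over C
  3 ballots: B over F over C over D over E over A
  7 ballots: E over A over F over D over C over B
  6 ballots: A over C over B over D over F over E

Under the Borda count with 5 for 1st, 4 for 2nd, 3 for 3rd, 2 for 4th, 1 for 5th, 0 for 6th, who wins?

F

A: 4×0 + 4×1 + 4×5 + 3×0 + 7×4 + 6×5 = 82
B: 4×4 + 4×2 + 4×4 + 3×5 + 7×0 + 6×3 = 73
C: 4×1 + 4×0 + 4×0 + 3×3 + 7×1 + 6×4 = 44
D: 4×2 + 4×4 + 4×2 + 3×2 + 7×2 + 6×2 = 64
E: 4×3 + 4×3 + 4×1 + 3×1 + 7×5 + 6×0 = 66
F: 4×5 + 4×5 + 4×3 + 3×4 + 7×3 + 6×1 = 91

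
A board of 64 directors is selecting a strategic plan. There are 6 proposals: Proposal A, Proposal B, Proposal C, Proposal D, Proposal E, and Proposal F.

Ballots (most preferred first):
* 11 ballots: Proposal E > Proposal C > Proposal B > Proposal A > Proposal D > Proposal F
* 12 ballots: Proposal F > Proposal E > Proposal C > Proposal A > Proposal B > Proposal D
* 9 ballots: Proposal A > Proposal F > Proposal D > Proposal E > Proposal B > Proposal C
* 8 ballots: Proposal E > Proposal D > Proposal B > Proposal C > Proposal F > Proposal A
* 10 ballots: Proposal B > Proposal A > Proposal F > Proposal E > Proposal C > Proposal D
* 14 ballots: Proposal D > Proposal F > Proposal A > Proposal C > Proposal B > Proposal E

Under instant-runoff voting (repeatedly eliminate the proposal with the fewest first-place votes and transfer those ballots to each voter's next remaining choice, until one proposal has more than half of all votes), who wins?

Proposal F

Round 1: Proposal A 9, Proposal B 10, Proposal C 0, Proposal D 14, Proposal E 19, Proposal F 12. Proposal C eliminated.
Round 2: Proposal A 9, Proposal B 10, Proposal D 14, Proposal E 19, Proposal F 12. Proposal A eliminated.
Round 3: Proposal B 10, Proposal D 14, Proposal E 19, Proposal F 21. Proposal B eliminated.
Round 4: Proposal D 14, Proposal E 19, Proposal F 31. Proposal D eliminated.
Round 5: Proposal E 19, Proposal F 45. Proposal F has a majority (≥33).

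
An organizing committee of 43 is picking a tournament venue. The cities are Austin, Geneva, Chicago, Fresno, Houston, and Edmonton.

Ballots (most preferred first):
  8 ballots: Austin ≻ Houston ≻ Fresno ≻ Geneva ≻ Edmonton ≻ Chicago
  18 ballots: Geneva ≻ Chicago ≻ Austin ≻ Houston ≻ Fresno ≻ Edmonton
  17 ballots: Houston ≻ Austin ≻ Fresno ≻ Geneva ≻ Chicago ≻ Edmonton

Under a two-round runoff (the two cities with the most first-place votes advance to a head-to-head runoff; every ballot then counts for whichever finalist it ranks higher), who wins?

Houston

Round 1 first-place votes: Austin 8, Geneva 18, Chicago 0, Fresno 0, Houston 17, Edmonton 0. Geneva and Houston advance.
Runoff: Geneva is ranked above Houston on 18 ballots, Houston above Geneva on 25.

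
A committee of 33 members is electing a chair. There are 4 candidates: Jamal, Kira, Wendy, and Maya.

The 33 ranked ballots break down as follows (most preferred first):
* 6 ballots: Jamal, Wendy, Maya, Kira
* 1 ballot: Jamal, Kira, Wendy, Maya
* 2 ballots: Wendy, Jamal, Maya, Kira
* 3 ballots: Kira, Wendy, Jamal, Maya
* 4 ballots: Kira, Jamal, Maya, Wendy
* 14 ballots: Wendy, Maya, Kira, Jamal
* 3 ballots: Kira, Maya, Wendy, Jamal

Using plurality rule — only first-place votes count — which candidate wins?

Wendy

First-place votes: Jamal 7, Kira 10, Wendy 16, Maya 0.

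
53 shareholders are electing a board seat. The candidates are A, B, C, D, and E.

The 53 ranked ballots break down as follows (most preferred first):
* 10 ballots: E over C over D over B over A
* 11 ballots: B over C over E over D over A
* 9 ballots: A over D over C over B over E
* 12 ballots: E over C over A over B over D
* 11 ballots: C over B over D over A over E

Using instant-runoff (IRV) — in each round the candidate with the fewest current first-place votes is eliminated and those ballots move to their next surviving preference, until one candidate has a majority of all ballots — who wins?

C

Round 1: A 9, B 11, C 11, D 0, E 22. D eliminated.
Round 2: A 9, B 11, C 11, E 22. A eliminated.
Round 3: B 11, C 20, E 22. B eliminated.
Round 4: C 31, E 22. C has a majority (≥27).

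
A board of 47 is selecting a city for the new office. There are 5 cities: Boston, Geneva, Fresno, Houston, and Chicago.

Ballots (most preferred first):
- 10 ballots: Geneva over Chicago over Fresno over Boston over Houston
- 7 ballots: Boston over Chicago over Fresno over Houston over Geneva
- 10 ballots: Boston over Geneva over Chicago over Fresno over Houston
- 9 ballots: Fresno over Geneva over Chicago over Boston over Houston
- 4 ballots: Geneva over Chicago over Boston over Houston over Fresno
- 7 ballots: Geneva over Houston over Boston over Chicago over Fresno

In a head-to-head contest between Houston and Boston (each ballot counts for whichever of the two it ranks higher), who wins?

Houston is ranked above Boston on 7 ballots; Boston above Houston on 40.

Boston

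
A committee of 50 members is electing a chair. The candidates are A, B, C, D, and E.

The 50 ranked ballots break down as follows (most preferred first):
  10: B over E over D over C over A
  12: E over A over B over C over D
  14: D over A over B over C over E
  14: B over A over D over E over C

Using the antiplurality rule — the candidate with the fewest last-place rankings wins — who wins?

B

Last-place votes: A 10, B 0, C 14, D 12, E 14.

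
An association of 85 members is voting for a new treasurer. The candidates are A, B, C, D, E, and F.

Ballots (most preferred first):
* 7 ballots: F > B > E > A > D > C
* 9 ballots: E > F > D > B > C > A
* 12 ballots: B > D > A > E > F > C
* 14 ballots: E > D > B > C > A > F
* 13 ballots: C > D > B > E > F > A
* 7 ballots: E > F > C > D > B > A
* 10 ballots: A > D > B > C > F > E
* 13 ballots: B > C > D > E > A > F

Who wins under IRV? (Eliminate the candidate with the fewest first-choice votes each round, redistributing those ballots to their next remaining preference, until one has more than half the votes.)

Round 1: A 10, B 25, C 13, D 0, E 30, F 7. D eliminated.
Round 2: A 10, B 25, C 13, E 30, F 7. F eliminated.
Round 3: A 10, B 32, C 13, E 30. A eliminated.
Round 4: B 42, C 13, E 30. C eliminated.
Round 5: B 55, E 30. B has a majority (≥43).

B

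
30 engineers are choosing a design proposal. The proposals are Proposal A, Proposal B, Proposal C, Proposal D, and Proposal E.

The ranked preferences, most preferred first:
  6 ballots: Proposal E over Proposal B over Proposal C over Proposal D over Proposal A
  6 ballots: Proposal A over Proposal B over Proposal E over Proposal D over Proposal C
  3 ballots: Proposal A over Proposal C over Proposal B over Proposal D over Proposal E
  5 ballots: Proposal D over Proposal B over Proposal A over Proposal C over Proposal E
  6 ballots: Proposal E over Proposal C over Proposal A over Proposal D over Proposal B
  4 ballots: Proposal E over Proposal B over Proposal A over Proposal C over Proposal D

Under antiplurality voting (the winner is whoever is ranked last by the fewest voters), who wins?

Last-place votes: Proposal A 6, Proposal B 6, Proposal C 6, Proposal D 4, Proposal E 8.

Proposal D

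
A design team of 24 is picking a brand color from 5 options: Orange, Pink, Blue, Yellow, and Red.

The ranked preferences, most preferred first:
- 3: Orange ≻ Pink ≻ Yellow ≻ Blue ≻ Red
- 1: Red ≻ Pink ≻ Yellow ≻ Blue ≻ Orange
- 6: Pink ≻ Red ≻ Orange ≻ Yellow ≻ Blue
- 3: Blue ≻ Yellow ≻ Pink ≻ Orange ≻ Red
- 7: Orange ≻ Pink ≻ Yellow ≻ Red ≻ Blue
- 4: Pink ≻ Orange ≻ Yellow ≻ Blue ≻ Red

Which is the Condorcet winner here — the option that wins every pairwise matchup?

Pink vs Orange: 14–10
Pink vs Blue: 21–3
Pink vs Yellow: 21–3
Pink vs Red: 23–1
Pink beats every other option.

Pink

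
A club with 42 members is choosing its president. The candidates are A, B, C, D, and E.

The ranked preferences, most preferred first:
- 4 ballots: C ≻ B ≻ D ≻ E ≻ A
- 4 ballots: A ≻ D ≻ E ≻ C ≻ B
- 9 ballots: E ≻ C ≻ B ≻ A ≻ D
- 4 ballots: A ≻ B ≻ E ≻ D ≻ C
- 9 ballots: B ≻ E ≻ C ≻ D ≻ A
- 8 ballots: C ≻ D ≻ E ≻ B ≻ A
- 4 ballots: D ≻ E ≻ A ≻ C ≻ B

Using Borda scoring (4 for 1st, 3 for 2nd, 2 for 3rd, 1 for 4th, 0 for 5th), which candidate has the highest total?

A: 4×0 + 4×4 + 9×1 + 4×4 + 9×0 + 8×0 + 4×2 = 49
B: 4×3 + 4×0 + 9×2 + 4×3 + 9×4 + 8×1 + 4×0 = 86
C: 4×4 + 4×1 + 9×3 + 4×0 + 9×2 + 8×4 + 4×1 = 101
D: 4×2 + 4×3 + 9×0 + 4×1 + 9×1 + 8×3 + 4×4 = 73
E: 4×1 + 4×2 + 9×4 + 4×2 + 9×3 + 8×2 + 4×3 = 111

E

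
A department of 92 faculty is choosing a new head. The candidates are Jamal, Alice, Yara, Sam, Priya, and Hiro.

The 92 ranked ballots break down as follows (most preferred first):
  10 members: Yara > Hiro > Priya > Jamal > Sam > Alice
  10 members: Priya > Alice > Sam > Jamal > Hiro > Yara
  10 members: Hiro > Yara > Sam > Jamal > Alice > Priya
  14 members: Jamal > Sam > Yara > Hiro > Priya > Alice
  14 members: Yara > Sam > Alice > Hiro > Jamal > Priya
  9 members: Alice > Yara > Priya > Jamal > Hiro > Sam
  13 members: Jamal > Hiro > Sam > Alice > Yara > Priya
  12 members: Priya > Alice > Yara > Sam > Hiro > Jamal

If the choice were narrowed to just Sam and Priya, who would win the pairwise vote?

Sam is ranked above Priya on 51 ballots; Priya above Sam on 41.

Sam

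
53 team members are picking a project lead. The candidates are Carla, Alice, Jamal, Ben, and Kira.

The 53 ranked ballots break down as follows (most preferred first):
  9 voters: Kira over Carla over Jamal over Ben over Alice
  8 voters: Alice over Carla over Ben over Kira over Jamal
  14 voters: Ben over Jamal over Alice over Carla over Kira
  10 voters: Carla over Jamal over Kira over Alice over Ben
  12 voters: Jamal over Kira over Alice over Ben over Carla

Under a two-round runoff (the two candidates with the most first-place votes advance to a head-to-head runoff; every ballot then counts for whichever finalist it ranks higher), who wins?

Jamal

Round 1 first-place votes: Carla 10, Alice 8, Jamal 12, Ben 14, Kira 9. Ben and Jamal advance.
Runoff: Ben is ranked above Jamal on 22 ballots, Jamal above Ben on 31.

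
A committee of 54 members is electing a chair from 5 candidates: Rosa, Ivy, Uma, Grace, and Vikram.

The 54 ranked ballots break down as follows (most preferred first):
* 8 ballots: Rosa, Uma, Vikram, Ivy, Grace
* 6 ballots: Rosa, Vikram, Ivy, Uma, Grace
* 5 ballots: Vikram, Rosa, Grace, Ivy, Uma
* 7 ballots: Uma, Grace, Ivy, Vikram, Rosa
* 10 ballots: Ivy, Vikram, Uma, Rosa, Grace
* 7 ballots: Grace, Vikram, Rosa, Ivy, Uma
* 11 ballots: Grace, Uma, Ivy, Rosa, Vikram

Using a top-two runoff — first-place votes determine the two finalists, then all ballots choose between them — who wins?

Round 1 first-place votes: Rosa 14, Ivy 10, Uma 7, Grace 18, Vikram 5. Grace and Rosa advance.
Runoff: Grace is ranked above Rosa on 25 ballots, Rosa above Grace on 29.

Rosa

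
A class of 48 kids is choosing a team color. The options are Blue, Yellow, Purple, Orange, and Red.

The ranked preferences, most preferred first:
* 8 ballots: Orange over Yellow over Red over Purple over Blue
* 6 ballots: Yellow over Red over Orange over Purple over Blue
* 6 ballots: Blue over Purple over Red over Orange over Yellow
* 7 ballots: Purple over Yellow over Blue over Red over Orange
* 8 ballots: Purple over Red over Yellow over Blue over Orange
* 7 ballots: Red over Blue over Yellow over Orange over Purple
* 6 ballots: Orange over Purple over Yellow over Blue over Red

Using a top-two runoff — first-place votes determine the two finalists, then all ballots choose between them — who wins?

Round 1 first-place votes: Blue 6, Yellow 6, Purple 15, Orange 14, Red 7. Purple and Orange advance.
Runoff: Purple is ranked above Orange on 21 ballots, Orange above Purple on 27.

Orange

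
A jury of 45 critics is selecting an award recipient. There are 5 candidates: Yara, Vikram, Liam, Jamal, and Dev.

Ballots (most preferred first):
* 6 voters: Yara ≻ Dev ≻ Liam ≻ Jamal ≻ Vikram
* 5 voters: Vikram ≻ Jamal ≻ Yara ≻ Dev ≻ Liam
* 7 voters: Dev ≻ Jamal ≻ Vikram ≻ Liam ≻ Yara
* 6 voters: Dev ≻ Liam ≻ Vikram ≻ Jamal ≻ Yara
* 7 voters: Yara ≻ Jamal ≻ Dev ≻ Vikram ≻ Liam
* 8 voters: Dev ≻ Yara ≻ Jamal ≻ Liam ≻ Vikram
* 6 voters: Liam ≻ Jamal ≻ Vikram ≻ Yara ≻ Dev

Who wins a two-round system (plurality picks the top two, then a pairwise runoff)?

Round 1 first-place votes: Yara 13, Vikram 5, Liam 6, Jamal 0, Dev 21. Dev and Yara advance.
Runoff: Dev is ranked above Yara on 21 ballots, Yara above Dev on 24.

Yara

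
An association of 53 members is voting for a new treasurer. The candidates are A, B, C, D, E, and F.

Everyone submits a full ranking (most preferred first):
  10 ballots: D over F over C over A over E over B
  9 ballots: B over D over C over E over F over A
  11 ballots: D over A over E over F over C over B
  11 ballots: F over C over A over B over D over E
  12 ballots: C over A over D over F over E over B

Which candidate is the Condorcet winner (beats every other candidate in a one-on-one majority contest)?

D vs A: 30–23
D vs B: 33–20
D vs C: 30–23
D vs E: 53–0
D vs F: 42–11
D beats every other candidate.

D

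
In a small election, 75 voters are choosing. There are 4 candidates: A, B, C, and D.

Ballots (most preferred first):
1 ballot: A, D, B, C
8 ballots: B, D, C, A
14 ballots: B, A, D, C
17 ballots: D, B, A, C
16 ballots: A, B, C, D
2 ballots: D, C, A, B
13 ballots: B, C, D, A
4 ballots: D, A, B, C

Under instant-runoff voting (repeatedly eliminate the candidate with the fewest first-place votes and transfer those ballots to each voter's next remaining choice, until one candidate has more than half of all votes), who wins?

Round 1: A 17, B 35, C 0, D 23. C eliminated.
Round 2: A 17, B 35, D 23. A eliminated.
Round 3: B 51, D 24. B has a majority (≥38).

B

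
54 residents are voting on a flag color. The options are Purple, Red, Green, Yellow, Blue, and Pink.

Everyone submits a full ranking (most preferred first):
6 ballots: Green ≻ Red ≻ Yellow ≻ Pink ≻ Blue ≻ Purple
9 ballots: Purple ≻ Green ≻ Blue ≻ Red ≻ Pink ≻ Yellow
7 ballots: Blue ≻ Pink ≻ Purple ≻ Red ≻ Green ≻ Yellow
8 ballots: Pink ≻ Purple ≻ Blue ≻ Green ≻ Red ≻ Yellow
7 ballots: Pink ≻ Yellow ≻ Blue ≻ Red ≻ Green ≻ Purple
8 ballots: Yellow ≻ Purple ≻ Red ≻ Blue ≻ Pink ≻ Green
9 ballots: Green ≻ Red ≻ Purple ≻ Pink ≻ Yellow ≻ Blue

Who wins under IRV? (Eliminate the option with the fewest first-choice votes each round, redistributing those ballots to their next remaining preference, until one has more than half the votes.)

Round 1: Purple 9, Red 0, Green 15, Yellow 8, Blue 7, Pink 15. Red eliminated.
Round 2: Purple 9, Green 15, Yellow 8, Blue 7, Pink 15. Blue eliminated.
Round 3: Purple 9, Green 15, Yellow 8, Pink 22. Yellow eliminated.
Round 4: Purple 17, Green 15, Pink 22. Green eliminated.
Round 5: Purple 26, Pink 28. Pink has a majority (≥28).

Pink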